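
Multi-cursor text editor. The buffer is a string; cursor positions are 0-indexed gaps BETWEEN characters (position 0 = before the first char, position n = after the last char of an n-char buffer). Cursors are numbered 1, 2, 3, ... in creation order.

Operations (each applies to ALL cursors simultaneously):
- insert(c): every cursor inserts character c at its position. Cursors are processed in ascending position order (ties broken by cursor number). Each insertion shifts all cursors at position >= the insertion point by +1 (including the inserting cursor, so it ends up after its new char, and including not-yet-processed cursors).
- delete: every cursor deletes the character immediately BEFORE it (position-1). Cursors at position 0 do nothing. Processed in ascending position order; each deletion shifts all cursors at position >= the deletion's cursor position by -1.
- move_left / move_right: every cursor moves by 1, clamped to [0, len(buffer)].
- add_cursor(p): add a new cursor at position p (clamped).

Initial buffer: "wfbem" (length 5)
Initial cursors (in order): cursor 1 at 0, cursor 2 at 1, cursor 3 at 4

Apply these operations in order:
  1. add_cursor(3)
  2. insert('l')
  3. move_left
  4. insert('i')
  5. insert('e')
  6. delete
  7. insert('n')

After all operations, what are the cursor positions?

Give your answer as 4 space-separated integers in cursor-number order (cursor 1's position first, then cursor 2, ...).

Answer: 2 6 15 11

Derivation:
After op 1 (add_cursor(3)): buffer="wfbem" (len 5), cursors c1@0 c2@1 c4@3 c3@4, authorship .....
After op 2 (insert('l')): buffer="lwlfblelm" (len 9), cursors c1@1 c2@3 c4@6 c3@8, authorship 1.2..4.3.
After op 3 (move_left): buffer="lwlfblelm" (len 9), cursors c1@0 c2@2 c4@5 c3@7, authorship 1.2..4.3.
After op 4 (insert('i')): buffer="ilwilfbileilm" (len 13), cursors c1@1 c2@4 c4@8 c3@11, authorship 11.22..44.33.
After op 5 (insert('e')): buffer="ielwielfbieleielm" (len 17), cursors c1@2 c2@6 c4@11 c3@15, authorship 111.222..444.333.
After op 6 (delete): buffer="ilwilfbileilm" (len 13), cursors c1@1 c2@4 c4@8 c3@11, authorship 11.22..44.33.
After op 7 (insert('n')): buffer="inlwinlfbinleinlm" (len 17), cursors c1@2 c2@6 c4@11 c3@15, authorship 111.222..444.333.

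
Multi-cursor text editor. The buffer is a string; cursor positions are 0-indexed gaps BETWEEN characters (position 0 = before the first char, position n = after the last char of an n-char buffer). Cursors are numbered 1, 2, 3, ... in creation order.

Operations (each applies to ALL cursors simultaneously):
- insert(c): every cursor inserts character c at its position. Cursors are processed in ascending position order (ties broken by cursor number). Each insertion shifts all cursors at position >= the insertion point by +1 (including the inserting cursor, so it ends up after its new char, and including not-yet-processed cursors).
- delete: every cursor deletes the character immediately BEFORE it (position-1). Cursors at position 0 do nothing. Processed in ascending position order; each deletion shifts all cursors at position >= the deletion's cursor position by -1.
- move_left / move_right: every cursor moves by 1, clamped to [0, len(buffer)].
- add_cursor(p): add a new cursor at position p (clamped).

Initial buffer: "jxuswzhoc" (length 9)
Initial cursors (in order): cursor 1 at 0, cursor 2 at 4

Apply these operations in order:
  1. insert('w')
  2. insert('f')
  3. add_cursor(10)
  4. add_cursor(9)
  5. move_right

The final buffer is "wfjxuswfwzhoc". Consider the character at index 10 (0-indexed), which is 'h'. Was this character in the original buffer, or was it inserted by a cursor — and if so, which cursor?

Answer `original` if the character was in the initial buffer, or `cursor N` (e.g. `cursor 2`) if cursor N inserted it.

After op 1 (insert('w')): buffer="wjxuswwzhoc" (len 11), cursors c1@1 c2@6, authorship 1....2.....
After op 2 (insert('f')): buffer="wfjxuswfwzhoc" (len 13), cursors c1@2 c2@8, authorship 11....22.....
After op 3 (add_cursor(10)): buffer="wfjxuswfwzhoc" (len 13), cursors c1@2 c2@8 c3@10, authorship 11....22.....
After op 4 (add_cursor(9)): buffer="wfjxuswfwzhoc" (len 13), cursors c1@2 c2@8 c4@9 c3@10, authorship 11....22.....
After op 5 (move_right): buffer="wfjxuswfwzhoc" (len 13), cursors c1@3 c2@9 c4@10 c3@11, authorship 11....22.....
Authorship (.=original, N=cursor N): 1 1 . . . . 2 2 . . . . .
Index 10: author = original

Answer: original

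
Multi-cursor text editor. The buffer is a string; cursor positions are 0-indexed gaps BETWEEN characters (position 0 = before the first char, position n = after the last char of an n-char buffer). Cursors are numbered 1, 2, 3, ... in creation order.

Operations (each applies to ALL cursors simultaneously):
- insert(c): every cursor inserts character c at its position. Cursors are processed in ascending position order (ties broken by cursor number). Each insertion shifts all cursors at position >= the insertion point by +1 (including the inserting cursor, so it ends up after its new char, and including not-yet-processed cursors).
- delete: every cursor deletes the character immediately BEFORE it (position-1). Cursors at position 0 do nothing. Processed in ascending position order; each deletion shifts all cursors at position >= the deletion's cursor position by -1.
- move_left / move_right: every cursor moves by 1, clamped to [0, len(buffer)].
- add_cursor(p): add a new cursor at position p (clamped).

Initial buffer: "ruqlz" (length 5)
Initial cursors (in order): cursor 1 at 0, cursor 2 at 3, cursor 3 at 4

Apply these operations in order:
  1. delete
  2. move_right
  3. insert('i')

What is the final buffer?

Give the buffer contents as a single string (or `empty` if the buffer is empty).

Answer: riuzii

Derivation:
After op 1 (delete): buffer="ruz" (len 3), cursors c1@0 c2@2 c3@2, authorship ...
After op 2 (move_right): buffer="ruz" (len 3), cursors c1@1 c2@3 c3@3, authorship ...
After op 3 (insert('i')): buffer="riuzii" (len 6), cursors c1@2 c2@6 c3@6, authorship .1..23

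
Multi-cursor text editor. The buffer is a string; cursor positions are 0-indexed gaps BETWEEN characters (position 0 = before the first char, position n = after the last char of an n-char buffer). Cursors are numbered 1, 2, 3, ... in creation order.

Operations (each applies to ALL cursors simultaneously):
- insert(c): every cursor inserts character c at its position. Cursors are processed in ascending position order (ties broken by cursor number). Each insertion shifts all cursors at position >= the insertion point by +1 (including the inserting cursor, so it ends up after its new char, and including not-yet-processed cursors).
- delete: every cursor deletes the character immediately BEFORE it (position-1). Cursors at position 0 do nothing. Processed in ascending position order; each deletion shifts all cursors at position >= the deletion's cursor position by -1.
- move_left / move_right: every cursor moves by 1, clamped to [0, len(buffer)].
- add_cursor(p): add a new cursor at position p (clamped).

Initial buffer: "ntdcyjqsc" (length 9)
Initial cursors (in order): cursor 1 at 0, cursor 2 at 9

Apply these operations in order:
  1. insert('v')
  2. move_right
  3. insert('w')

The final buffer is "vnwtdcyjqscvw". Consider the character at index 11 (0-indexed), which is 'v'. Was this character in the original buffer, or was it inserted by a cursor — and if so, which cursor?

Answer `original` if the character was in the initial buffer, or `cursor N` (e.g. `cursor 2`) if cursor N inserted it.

Answer: cursor 2

Derivation:
After op 1 (insert('v')): buffer="vntdcyjqscv" (len 11), cursors c1@1 c2@11, authorship 1.........2
After op 2 (move_right): buffer="vntdcyjqscv" (len 11), cursors c1@2 c2@11, authorship 1.........2
After op 3 (insert('w')): buffer="vnwtdcyjqscvw" (len 13), cursors c1@3 c2@13, authorship 1.1........22
Authorship (.=original, N=cursor N): 1 . 1 . . . . . . . . 2 2
Index 11: author = 2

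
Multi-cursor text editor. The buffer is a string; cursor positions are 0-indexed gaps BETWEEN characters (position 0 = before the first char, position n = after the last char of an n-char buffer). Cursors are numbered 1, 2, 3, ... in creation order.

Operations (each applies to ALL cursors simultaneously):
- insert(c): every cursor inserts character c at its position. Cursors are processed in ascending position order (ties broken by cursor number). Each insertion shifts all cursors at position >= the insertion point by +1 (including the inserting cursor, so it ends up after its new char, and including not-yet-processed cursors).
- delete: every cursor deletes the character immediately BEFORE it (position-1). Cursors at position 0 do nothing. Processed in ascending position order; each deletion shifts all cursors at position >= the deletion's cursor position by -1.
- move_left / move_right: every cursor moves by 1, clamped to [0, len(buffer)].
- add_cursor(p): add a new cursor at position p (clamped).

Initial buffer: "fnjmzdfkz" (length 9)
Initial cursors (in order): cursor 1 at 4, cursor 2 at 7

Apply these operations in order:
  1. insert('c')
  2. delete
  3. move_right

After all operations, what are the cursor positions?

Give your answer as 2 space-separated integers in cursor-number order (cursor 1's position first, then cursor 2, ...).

After op 1 (insert('c')): buffer="fnjmczdfckz" (len 11), cursors c1@5 c2@9, authorship ....1...2..
After op 2 (delete): buffer="fnjmzdfkz" (len 9), cursors c1@4 c2@7, authorship .........
After op 3 (move_right): buffer="fnjmzdfkz" (len 9), cursors c1@5 c2@8, authorship .........

Answer: 5 8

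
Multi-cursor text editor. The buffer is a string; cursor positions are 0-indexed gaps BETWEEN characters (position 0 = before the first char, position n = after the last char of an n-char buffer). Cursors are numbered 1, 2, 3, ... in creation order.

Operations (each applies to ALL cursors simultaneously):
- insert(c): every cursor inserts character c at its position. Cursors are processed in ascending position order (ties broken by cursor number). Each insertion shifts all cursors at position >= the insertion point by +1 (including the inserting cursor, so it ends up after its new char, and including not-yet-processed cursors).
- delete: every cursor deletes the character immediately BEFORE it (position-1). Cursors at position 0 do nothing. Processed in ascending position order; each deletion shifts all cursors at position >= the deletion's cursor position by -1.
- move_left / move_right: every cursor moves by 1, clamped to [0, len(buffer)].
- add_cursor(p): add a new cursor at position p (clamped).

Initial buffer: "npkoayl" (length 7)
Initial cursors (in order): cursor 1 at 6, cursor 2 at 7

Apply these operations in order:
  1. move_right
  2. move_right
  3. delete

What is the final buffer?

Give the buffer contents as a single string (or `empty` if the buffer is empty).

Answer: npkoa

Derivation:
After op 1 (move_right): buffer="npkoayl" (len 7), cursors c1@7 c2@7, authorship .......
After op 2 (move_right): buffer="npkoayl" (len 7), cursors c1@7 c2@7, authorship .......
After op 3 (delete): buffer="npkoa" (len 5), cursors c1@5 c2@5, authorship .....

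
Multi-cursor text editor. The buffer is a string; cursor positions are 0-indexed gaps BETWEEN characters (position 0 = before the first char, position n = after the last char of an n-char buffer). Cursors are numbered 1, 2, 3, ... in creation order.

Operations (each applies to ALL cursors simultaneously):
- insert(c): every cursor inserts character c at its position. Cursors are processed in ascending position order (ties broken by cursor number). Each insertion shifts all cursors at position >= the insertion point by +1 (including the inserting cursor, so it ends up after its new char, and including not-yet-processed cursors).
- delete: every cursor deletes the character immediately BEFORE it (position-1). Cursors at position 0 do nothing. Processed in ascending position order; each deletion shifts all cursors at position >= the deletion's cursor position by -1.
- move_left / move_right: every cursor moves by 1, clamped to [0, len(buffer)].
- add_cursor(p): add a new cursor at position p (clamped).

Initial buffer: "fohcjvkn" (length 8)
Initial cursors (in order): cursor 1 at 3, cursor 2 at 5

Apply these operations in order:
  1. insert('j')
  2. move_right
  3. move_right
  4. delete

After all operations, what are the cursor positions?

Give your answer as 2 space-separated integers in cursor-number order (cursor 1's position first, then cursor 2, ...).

Answer: 5 7

Derivation:
After op 1 (insert('j')): buffer="fohjcjjvkn" (len 10), cursors c1@4 c2@7, authorship ...1..2...
After op 2 (move_right): buffer="fohjcjjvkn" (len 10), cursors c1@5 c2@8, authorship ...1..2...
After op 3 (move_right): buffer="fohjcjjvkn" (len 10), cursors c1@6 c2@9, authorship ...1..2...
After op 4 (delete): buffer="fohjcjvn" (len 8), cursors c1@5 c2@7, authorship ...1.2..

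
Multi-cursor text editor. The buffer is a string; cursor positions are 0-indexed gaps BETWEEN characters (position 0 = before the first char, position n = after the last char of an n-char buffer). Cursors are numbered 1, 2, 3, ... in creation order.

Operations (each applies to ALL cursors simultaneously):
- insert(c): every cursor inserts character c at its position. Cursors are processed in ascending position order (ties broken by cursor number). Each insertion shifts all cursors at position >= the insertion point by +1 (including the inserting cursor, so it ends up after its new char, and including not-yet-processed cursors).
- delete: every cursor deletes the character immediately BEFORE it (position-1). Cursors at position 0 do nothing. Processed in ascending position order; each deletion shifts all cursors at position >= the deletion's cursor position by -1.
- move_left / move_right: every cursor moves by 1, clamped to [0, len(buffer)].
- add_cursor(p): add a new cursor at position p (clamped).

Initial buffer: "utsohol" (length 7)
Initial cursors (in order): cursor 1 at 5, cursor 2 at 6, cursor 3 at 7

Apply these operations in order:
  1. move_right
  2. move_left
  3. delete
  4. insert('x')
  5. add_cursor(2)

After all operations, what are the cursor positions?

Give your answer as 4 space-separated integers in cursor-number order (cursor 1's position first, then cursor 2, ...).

After op 1 (move_right): buffer="utsohol" (len 7), cursors c1@6 c2@7 c3@7, authorship .......
After op 2 (move_left): buffer="utsohol" (len 7), cursors c1@5 c2@6 c3@6, authorship .......
After op 3 (delete): buffer="utsl" (len 4), cursors c1@3 c2@3 c3@3, authorship ....
After op 4 (insert('x')): buffer="utsxxxl" (len 7), cursors c1@6 c2@6 c3@6, authorship ...123.
After op 5 (add_cursor(2)): buffer="utsxxxl" (len 7), cursors c4@2 c1@6 c2@6 c3@6, authorship ...123.

Answer: 6 6 6 2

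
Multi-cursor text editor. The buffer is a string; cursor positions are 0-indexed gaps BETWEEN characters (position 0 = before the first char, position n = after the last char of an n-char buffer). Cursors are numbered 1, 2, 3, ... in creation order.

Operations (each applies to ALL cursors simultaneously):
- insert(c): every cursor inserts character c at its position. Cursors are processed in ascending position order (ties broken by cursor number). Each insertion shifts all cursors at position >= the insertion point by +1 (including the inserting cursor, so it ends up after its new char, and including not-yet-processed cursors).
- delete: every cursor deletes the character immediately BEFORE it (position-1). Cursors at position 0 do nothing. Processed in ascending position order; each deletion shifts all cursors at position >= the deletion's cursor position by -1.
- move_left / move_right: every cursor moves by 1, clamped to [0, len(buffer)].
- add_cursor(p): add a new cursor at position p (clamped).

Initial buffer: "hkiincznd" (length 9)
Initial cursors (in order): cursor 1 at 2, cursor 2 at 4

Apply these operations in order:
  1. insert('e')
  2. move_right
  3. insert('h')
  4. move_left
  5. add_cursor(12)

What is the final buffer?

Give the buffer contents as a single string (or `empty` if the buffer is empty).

Answer: hkeihienhcznd

Derivation:
After op 1 (insert('e')): buffer="hkeiiencznd" (len 11), cursors c1@3 c2@6, authorship ..1..2.....
After op 2 (move_right): buffer="hkeiiencznd" (len 11), cursors c1@4 c2@7, authorship ..1..2.....
After op 3 (insert('h')): buffer="hkeihienhcznd" (len 13), cursors c1@5 c2@9, authorship ..1.1.2.2....
After op 4 (move_left): buffer="hkeihienhcznd" (len 13), cursors c1@4 c2@8, authorship ..1.1.2.2....
After op 5 (add_cursor(12)): buffer="hkeihienhcznd" (len 13), cursors c1@4 c2@8 c3@12, authorship ..1.1.2.2....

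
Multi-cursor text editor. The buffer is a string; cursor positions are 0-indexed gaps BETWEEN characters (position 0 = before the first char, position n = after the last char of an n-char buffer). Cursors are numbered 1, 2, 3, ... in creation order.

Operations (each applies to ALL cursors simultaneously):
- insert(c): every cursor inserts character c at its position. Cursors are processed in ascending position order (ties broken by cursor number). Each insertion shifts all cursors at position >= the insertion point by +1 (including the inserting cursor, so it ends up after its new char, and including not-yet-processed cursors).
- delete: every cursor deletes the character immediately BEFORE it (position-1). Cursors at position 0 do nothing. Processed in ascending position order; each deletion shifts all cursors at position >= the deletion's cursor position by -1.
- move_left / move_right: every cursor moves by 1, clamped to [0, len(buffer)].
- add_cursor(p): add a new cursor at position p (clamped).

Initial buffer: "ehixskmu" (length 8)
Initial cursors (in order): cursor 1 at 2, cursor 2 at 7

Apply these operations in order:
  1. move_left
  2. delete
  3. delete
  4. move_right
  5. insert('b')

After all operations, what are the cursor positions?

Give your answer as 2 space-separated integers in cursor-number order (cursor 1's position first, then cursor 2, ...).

Answer: 2 6

Derivation:
After op 1 (move_left): buffer="ehixskmu" (len 8), cursors c1@1 c2@6, authorship ........
After op 2 (delete): buffer="hixsmu" (len 6), cursors c1@0 c2@4, authorship ......
After op 3 (delete): buffer="hixmu" (len 5), cursors c1@0 c2@3, authorship .....
After op 4 (move_right): buffer="hixmu" (len 5), cursors c1@1 c2@4, authorship .....
After op 5 (insert('b')): buffer="hbixmbu" (len 7), cursors c1@2 c2@6, authorship .1...2.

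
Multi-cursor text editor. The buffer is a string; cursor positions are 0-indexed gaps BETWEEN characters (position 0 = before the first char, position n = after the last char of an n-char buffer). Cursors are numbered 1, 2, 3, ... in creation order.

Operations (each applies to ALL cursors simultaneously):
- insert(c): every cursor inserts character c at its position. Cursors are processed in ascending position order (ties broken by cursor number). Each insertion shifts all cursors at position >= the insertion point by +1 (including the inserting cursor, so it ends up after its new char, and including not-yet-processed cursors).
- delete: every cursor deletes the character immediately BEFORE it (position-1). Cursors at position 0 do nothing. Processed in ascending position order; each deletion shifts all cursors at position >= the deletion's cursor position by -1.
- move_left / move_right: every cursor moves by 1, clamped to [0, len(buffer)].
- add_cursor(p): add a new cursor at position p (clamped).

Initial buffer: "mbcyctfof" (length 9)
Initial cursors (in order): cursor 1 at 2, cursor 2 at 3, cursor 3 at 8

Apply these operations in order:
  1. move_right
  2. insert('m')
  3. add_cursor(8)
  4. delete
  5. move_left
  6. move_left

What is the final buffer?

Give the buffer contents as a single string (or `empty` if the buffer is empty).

After op 1 (move_right): buffer="mbcyctfof" (len 9), cursors c1@3 c2@4 c3@9, authorship .........
After op 2 (insert('m')): buffer="mbcmymctfofm" (len 12), cursors c1@4 c2@6 c3@12, authorship ...1.2.....3
After op 3 (add_cursor(8)): buffer="mbcmymctfofm" (len 12), cursors c1@4 c2@6 c4@8 c3@12, authorship ...1.2.....3
After op 4 (delete): buffer="mbcycfof" (len 8), cursors c1@3 c2@4 c4@5 c3@8, authorship ........
After op 5 (move_left): buffer="mbcycfof" (len 8), cursors c1@2 c2@3 c4@4 c3@7, authorship ........
After op 6 (move_left): buffer="mbcycfof" (len 8), cursors c1@1 c2@2 c4@3 c3@6, authorship ........

Answer: mbcycfof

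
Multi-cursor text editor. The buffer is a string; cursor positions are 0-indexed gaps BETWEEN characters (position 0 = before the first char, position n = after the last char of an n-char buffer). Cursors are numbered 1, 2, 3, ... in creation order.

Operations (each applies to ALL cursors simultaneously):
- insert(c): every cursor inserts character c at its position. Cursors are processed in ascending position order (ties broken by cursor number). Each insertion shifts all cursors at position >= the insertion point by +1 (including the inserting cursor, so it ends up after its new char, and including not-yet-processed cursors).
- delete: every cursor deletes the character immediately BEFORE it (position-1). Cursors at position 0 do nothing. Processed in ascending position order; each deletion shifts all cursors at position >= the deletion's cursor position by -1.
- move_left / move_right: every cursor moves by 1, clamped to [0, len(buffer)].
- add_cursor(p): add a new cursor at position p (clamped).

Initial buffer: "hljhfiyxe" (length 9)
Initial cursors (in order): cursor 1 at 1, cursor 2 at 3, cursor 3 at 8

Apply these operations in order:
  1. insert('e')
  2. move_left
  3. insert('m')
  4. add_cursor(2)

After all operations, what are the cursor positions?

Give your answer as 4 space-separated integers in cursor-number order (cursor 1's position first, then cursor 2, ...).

Answer: 2 6 13 2

Derivation:
After op 1 (insert('e')): buffer="heljehfiyxee" (len 12), cursors c1@2 c2@5 c3@11, authorship .1..2.....3.
After op 2 (move_left): buffer="heljehfiyxee" (len 12), cursors c1@1 c2@4 c3@10, authorship .1..2.....3.
After op 3 (insert('m')): buffer="hmeljmehfiyxmee" (len 15), cursors c1@2 c2@6 c3@13, authorship .11..22.....33.
After op 4 (add_cursor(2)): buffer="hmeljmehfiyxmee" (len 15), cursors c1@2 c4@2 c2@6 c3@13, authorship .11..22.....33.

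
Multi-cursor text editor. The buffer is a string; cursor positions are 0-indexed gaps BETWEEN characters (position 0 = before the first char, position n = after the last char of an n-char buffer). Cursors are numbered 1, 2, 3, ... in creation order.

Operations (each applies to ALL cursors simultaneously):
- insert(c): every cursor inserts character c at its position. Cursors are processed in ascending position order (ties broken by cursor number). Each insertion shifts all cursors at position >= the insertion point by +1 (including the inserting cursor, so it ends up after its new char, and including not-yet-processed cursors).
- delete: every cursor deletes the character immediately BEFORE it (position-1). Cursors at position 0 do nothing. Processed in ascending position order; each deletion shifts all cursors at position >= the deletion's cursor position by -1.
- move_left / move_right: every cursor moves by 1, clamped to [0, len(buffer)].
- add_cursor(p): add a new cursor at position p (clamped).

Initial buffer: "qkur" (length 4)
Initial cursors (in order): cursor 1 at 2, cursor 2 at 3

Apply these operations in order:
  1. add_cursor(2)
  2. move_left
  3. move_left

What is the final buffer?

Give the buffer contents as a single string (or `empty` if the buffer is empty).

Answer: qkur

Derivation:
After op 1 (add_cursor(2)): buffer="qkur" (len 4), cursors c1@2 c3@2 c2@3, authorship ....
After op 2 (move_left): buffer="qkur" (len 4), cursors c1@1 c3@1 c2@2, authorship ....
After op 3 (move_left): buffer="qkur" (len 4), cursors c1@0 c3@0 c2@1, authorship ....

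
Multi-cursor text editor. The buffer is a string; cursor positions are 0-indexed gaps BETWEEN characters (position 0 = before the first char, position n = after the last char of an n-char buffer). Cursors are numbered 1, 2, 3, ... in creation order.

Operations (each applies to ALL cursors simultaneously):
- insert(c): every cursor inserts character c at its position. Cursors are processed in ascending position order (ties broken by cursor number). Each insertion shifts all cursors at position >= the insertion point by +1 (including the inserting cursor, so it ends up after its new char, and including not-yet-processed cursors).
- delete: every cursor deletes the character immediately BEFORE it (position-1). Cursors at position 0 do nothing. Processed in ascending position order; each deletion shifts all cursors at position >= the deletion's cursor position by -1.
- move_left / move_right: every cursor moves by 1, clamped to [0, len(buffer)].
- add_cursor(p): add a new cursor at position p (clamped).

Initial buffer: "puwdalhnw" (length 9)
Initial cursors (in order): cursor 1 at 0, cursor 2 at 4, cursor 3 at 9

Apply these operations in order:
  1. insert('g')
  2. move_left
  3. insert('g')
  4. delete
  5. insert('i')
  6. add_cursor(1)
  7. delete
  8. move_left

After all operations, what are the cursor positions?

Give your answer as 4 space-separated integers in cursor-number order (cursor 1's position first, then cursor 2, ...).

After op 1 (insert('g')): buffer="gpuwdgalhnwg" (len 12), cursors c1@1 c2@6 c3@12, authorship 1....2.....3
After op 2 (move_left): buffer="gpuwdgalhnwg" (len 12), cursors c1@0 c2@5 c3@11, authorship 1....2.....3
After op 3 (insert('g')): buffer="ggpuwdggalhnwgg" (len 15), cursors c1@1 c2@7 c3@14, authorship 11....22.....33
After op 4 (delete): buffer="gpuwdgalhnwg" (len 12), cursors c1@0 c2@5 c3@11, authorship 1....2.....3
After op 5 (insert('i')): buffer="igpuwdigalhnwig" (len 15), cursors c1@1 c2@7 c3@14, authorship 11....22.....33
After op 6 (add_cursor(1)): buffer="igpuwdigalhnwig" (len 15), cursors c1@1 c4@1 c2@7 c3@14, authorship 11....22.....33
After op 7 (delete): buffer="gpuwdgalhnwg" (len 12), cursors c1@0 c4@0 c2@5 c3@11, authorship 1....2.....3
After op 8 (move_left): buffer="gpuwdgalhnwg" (len 12), cursors c1@0 c4@0 c2@4 c3@10, authorship 1....2.....3

Answer: 0 4 10 0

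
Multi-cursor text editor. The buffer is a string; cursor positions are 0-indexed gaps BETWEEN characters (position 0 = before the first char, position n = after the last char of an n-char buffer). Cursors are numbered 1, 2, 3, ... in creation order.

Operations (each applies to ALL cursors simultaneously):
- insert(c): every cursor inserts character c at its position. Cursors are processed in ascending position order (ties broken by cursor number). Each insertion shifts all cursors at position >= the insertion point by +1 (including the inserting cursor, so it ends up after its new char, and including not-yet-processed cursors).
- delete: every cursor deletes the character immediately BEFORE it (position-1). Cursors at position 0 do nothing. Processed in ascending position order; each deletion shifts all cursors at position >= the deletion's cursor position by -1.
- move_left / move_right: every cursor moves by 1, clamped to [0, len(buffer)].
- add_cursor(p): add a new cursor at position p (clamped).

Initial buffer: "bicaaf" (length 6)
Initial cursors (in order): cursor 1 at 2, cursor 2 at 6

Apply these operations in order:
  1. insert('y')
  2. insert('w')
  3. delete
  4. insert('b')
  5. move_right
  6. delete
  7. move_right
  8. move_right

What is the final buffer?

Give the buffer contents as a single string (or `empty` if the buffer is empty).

Answer: biybaafy

Derivation:
After op 1 (insert('y')): buffer="biycaafy" (len 8), cursors c1@3 c2@8, authorship ..1....2
After op 2 (insert('w')): buffer="biywcaafyw" (len 10), cursors c1@4 c2@10, authorship ..11....22
After op 3 (delete): buffer="biycaafy" (len 8), cursors c1@3 c2@8, authorship ..1....2
After op 4 (insert('b')): buffer="biybcaafyb" (len 10), cursors c1@4 c2@10, authorship ..11....22
After op 5 (move_right): buffer="biybcaafyb" (len 10), cursors c1@5 c2@10, authorship ..11....22
After op 6 (delete): buffer="biybaafy" (len 8), cursors c1@4 c2@8, authorship ..11...2
After op 7 (move_right): buffer="biybaafy" (len 8), cursors c1@5 c2@8, authorship ..11...2
After op 8 (move_right): buffer="biybaafy" (len 8), cursors c1@6 c2@8, authorship ..11...2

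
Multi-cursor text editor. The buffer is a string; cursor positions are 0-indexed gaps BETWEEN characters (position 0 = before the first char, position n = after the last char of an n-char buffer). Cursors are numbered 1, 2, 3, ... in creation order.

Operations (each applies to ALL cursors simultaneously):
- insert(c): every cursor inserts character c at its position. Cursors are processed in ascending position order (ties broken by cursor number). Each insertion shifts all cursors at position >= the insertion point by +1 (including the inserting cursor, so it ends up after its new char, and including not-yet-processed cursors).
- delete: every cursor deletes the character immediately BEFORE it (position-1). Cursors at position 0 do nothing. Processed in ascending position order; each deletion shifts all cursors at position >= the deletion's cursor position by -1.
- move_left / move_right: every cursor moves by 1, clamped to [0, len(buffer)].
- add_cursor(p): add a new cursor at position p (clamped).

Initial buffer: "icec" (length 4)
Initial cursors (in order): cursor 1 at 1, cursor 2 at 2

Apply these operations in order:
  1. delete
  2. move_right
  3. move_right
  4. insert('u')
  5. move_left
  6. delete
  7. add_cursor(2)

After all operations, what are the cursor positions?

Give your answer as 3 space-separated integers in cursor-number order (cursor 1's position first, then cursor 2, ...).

After op 1 (delete): buffer="ec" (len 2), cursors c1@0 c2@0, authorship ..
After op 2 (move_right): buffer="ec" (len 2), cursors c1@1 c2@1, authorship ..
After op 3 (move_right): buffer="ec" (len 2), cursors c1@2 c2@2, authorship ..
After op 4 (insert('u')): buffer="ecuu" (len 4), cursors c1@4 c2@4, authorship ..12
After op 5 (move_left): buffer="ecuu" (len 4), cursors c1@3 c2@3, authorship ..12
After op 6 (delete): buffer="eu" (len 2), cursors c1@1 c2@1, authorship .2
After op 7 (add_cursor(2)): buffer="eu" (len 2), cursors c1@1 c2@1 c3@2, authorship .2

Answer: 1 1 2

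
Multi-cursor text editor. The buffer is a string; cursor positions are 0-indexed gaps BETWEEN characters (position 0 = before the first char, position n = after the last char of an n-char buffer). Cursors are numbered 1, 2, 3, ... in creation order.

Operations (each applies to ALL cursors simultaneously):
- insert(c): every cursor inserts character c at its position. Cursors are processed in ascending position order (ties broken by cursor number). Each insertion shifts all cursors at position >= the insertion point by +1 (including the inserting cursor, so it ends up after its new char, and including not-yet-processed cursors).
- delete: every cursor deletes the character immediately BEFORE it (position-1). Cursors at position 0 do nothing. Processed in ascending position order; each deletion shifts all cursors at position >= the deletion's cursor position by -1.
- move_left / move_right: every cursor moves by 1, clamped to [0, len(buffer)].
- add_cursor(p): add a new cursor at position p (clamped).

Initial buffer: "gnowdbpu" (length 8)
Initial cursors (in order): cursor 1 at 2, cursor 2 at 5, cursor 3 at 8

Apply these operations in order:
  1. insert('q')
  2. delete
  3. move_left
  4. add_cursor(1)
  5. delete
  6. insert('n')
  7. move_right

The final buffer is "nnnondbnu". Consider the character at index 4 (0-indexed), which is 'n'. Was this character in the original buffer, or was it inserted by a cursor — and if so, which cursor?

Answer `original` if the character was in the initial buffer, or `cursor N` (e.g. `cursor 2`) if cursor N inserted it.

Answer: cursor 2

Derivation:
After op 1 (insert('q')): buffer="gnqowdqbpuq" (len 11), cursors c1@3 c2@7 c3@11, authorship ..1...2...3
After op 2 (delete): buffer="gnowdbpu" (len 8), cursors c1@2 c2@5 c3@8, authorship ........
After op 3 (move_left): buffer="gnowdbpu" (len 8), cursors c1@1 c2@4 c3@7, authorship ........
After op 4 (add_cursor(1)): buffer="gnowdbpu" (len 8), cursors c1@1 c4@1 c2@4 c3@7, authorship ........
After op 5 (delete): buffer="nodbu" (len 5), cursors c1@0 c4@0 c2@2 c3@4, authorship .....
After op 6 (insert('n')): buffer="nnnondbnu" (len 9), cursors c1@2 c4@2 c2@5 c3@8, authorship 14..2..3.
After op 7 (move_right): buffer="nnnondbnu" (len 9), cursors c1@3 c4@3 c2@6 c3@9, authorship 14..2..3.
Authorship (.=original, N=cursor N): 1 4 . . 2 . . 3 .
Index 4: author = 2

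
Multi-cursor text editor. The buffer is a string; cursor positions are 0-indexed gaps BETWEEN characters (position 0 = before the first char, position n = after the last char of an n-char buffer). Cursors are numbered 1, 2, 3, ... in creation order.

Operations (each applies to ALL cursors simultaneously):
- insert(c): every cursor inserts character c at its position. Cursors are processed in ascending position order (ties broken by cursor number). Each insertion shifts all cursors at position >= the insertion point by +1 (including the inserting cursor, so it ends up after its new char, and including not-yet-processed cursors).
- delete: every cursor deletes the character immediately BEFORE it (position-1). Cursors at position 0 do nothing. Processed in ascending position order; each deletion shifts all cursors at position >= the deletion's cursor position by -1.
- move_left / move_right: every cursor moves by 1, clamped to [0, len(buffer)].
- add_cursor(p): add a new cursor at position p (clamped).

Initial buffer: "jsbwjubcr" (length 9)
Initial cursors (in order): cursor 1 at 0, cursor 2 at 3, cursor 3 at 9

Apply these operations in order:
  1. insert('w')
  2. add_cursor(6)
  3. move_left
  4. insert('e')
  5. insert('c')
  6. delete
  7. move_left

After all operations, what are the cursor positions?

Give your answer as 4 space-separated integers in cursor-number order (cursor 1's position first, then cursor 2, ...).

After op 1 (insert('w')): buffer="wjsbwwjubcrw" (len 12), cursors c1@1 c2@5 c3@12, authorship 1...2......3
After op 2 (add_cursor(6)): buffer="wjsbwwjubcrw" (len 12), cursors c1@1 c2@5 c4@6 c3@12, authorship 1...2......3
After op 3 (move_left): buffer="wjsbwwjubcrw" (len 12), cursors c1@0 c2@4 c4@5 c3@11, authorship 1...2......3
After op 4 (insert('e')): buffer="ewjsbewewjubcrew" (len 16), cursors c1@1 c2@6 c4@8 c3@15, authorship 11...224......33
After op 5 (insert('c')): buffer="ecwjsbecwecwjubcrecw" (len 20), cursors c1@2 c2@8 c4@11 c3@19, authorship 111...22244......333
After op 6 (delete): buffer="ewjsbewewjubcrew" (len 16), cursors c1@1 c2@6 c4@8 c3@15, authorship 11...224......33
After op 7 (move_left): buffer="ewjsbewewjubcrew" (len 16), cursors c1@0 c2@5 c4@7 c3@14, authorship 11...224......33

Answer: 0 5 14 7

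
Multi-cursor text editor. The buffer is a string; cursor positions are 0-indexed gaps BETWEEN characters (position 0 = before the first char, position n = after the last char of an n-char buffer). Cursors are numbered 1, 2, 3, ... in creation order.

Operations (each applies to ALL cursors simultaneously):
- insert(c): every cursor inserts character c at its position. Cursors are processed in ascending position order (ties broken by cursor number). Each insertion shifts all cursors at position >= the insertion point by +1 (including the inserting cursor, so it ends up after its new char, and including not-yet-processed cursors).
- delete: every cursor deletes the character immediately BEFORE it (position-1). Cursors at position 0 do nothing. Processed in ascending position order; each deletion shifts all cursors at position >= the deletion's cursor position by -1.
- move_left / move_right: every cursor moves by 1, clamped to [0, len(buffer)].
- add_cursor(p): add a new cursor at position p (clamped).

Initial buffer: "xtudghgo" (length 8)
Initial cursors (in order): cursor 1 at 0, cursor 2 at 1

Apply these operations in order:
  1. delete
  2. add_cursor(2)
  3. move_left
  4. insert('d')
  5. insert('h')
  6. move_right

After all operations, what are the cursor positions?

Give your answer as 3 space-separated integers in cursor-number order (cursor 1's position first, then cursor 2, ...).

Answer: 5 5 8

Derivation:
After op 1 (delete): buffer="tudghgo" (len 7), cursors c1@0 c2@0, authorship .......
After op 2 (add_cursor(2)): buffer="tudghgo" (len 7), cursors c1@0 c2@0 c3@2, authorship .......
After op 3 (move_left): buffer="tudghgo" (len 7), cursors c1@0 c2@0 c3@1, authorship .......
After op 4 (insert('d')): buffer="ddtdudghgo" (len 10), cursors c1@2 c2@2 c3@4, authorship 12.3......
After op 5 (insert('h')): buffer="ddhhtdhudghgo" (len 13), cursors c1@4 c2@4 c3@7, authorship 1212.33......
After op 6 (move_right): buffer="ddhhtdhudghgo" (len 13), cursors c1@5 c2@5 c3@8, authorship 1212.33......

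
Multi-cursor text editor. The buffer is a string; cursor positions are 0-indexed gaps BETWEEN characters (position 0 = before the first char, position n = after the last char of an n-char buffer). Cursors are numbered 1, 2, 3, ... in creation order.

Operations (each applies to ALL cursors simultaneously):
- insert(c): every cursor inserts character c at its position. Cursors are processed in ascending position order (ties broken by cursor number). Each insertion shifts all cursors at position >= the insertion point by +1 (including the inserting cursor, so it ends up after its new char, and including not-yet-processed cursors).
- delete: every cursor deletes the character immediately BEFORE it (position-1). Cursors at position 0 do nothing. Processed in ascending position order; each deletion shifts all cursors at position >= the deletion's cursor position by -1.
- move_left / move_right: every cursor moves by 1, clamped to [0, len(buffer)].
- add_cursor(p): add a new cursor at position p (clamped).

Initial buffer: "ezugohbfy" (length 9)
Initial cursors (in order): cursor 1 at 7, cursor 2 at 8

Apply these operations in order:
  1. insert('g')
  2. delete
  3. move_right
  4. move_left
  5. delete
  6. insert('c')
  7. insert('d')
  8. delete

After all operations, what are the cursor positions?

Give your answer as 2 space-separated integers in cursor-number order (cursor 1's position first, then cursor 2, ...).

Answer: 8 8

Derivation:
After op 1 (insert('g')): buffer="ezugohbgfgy" (len 11), cursors c1@8 c2@10, authorship .......1.2.
After op 2 (delete): buffer="ezugohbfy" (len 9), cursors c1@7 c2@8, authorship .........
After op 3 (move_right): buffer="ezugohbfy" (len 9), cursors c1@8 c2@9, authorship .........
After op 4 (move_left): buffer="ezugohbfy" (len 9), cursors c1@7 c2@8, authorship .........
After op 5 (delete): buffer="ezugohy" (len 7), cursors c1@6 c2@6, authorship .......
After op 6 (insert('c')): buffer="ezugohccy" (len 9), cursors c1@8 c2@8, authorship ......12.
After op 7 (insert('d')): buffer="ezugohccddy" (len 11), cursors c1@10 c2@10, authorship ......1212.
After op 8 (delete): buffer="ezugohccy" (len 9), cursors c1@8 c2@8, authorship ......12.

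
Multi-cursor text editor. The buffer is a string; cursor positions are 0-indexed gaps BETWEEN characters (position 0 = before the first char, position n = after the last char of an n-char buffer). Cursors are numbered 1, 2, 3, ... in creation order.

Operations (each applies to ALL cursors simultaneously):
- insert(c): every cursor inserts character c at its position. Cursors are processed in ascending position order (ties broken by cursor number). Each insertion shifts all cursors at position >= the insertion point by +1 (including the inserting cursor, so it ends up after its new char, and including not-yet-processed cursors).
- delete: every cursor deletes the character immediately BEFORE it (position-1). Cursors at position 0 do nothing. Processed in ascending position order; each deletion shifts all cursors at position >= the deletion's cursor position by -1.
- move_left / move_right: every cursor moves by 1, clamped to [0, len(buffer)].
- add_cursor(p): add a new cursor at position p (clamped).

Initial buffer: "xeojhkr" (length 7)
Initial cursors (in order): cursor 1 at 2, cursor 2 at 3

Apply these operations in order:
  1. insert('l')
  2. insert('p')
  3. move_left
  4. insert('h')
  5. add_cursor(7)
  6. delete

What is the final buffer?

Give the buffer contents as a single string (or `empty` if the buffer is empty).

Answer: xelpopjhkr

Derivation:
After op 1 (insert('l')): buffer="xeloljhkr" (len 9), cursors c1@3 c2@5, authorship ..1.2....
After op 2 (insert('p')): buffer="xelpolpjhkr" (len 11), cursors c1@4 c2@7, authorship ..11.22....
After op 3 (move_left): buffer="xelpolpjhkr" (len 11), cursors c1@3 c2@6, authorship ..11.22....
After op 4 (insert('h')): buffer="xelhpolhpjhkr" (len 13), cursors c1@4 c2@8, authorship ..111.222....
After op 5 (add_cursor(7)): buffer="xelhpolhpjhkr" (len 13), cursors c1@4 c3@7 c2@8, authorship ..111.222....
After op 6 (delete): buffer="xelpopjhkr" (len 10), cursors c1@3 c2@5 c3@5, authorship ..11.2....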